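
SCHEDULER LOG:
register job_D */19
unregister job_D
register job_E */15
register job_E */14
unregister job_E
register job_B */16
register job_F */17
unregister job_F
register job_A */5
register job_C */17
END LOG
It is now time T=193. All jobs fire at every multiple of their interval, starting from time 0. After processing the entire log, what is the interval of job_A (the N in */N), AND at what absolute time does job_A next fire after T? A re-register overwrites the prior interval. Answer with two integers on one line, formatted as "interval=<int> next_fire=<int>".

Op 1: register job_D */19 -> active={job_D:*/19}
Op 2: unregister job_D -> active={}
Op 3: register job_E */15 -> active={job_E:*/15}
Op 4: register job_E */14 -> active={job_E:*/14}
Op 5: unregister job_E -> active={}
Op 6: register job_B */16 -> active={job_B:*/16}
Op 7: register job_F */17 -> active={job_B:*/16, job_F:*/17}
Op 8: unregister job_F -> active={job_B:*/16}
Op 9: register job_A */5 -> active={job_A:*/5, job_B:*/16}
Op 10: register job_C */17 -> active={job_A:*/5, job_B:*/16, job_C:*/17}
Final interval of job_A = 5
Next fire of job_A after T=193: (193//5+1)*5 = 195

Answer: interval=5 next_fire=195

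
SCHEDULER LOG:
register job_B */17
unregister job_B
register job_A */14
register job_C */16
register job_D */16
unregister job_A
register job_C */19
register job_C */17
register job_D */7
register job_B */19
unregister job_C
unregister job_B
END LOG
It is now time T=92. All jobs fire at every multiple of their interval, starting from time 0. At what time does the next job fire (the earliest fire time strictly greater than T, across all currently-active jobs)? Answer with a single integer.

Op 1: register job_B */17 -> active={job_B:*/17}
Op 2: unregister job_B -> active={}
Op 3: register job_A */14 -> active={job_A:*/14}
Op 4: register job_C */16 -> active={job_A:*/14, job_C:*/16}
Op 5: register job_D */16 -> active={job_A:*/14, job_C:*/16, job_D:*/16}
Op 6: unregister job_A -> active={job_C:*/16, job_D:*/16}
Op 7: register job_C */19 -> active={job_C:*/19, job_D:*/16}
Op 8: register job_C */17 -> active={job_C:*/17, job_D:*/16}
Op 9: register job_D */7 -> active={job_C:*/17, job_D:*/7}
Op 10: register job_B */19 -> active={job_B:*/19, job_C:*/17, job_D:*/7}
Op 11: unregister job_C -> active={job_B:*/19, job_D:*/7}
Op 12: unregister job_B -> active={job_D:*/7}
  job_D: interval 7, next fire after T=92 is 98
Earliest fire time = 98 (job job_D)

Answer: 98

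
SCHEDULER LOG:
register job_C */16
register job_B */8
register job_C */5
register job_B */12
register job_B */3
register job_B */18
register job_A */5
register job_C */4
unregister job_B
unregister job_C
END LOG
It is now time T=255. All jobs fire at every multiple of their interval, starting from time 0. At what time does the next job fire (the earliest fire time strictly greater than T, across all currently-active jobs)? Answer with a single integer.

Op 1: register job_C */16 -> active={job_C:*/16}
Op 2: register job_B */8 -> active={job_B:*/8, job_C:*/16}
Op 3: register job_C */5 -> active={job_B:*/8, job_C:*/5}
Op 4: register job_B */12 -> active={job_B:*/12, job_C:*/5}
Op 5: register job_B */3 -> active={job_B:*/3, job_C:*/5}
Op 6: register job_B */18 -> active={job_B:*/18, job_C:*/5}
Op 7: register job_A */5 -> active={job_A:*/5, job_B:*/18, job_C:*/5}
Op 8: register job_C */4 -> active={job_A:*/5, job_B:*/18, job_C:*/4}
Op 9: unregister job_B -> active={job_A:*/5, job_C:*/4}
Op 10: unregister job_C -> active={job_A:*/5}
  job_A: interval 5, next fire after T=255 is 260
Earliest fire time = 260 (job job_A)

Answer: 260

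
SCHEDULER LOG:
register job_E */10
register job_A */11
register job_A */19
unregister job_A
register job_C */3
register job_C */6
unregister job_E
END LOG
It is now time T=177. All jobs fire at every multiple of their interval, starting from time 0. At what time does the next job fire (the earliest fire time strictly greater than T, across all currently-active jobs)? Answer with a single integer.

Op 1: register job_E */10 -> active={job_E:*/10}
Op 2: register job_A */11 -> active={job_A:*/11, job_E:*/10}
Op 3: register job_A */19 -> active={job_A:*/19, job_E:*/10}
Op 4: unregister job_A -> active={job_E:*/10}
Op 5: register job_C */3 -> active={job_C:*/3, job_E:*/10}
Op 6: register job_C */6 -> active={job_C:*/6, job_E:*/10}
Op 7: unregister job_E -> active={job_C:*/6}
  job_C: interval 6, next fire after T=177 is 180
Earliest fire time = 180 (job job_C)

Answer: 180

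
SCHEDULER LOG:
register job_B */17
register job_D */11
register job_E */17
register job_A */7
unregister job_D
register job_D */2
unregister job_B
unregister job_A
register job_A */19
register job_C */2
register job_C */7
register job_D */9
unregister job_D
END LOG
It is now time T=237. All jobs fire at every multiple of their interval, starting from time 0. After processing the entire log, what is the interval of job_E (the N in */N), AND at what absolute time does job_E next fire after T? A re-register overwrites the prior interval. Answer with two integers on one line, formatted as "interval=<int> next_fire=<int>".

Answer: interval=17 next_fire=238

Derivation:
Op 1: register job_B */17 -> active={job_B:*/17}
Op 2: register job_D */11 -> active={job_B:*/17, job_D:*/11}
Op 3: register job_E */17 -> active={job_B:*/17, job_D:*/11, job_E:*/17}
Op 4: register job_A */7 -> active={job_A:*/7, job_B:*/17, job_D:*/11, job_E:*/17}
Op 5: unregister job_D -> active={job_A:*/7, job_B:*/17, job_E:*/17}
Op 6: register job_D */2 -> active={job_A:*/7, job_B:*/17, job_D:*/2, job_E:*/17}
Op 7: unregister job_B -> active={job_A:*/7, job_D:*/2, job_E:*/17}
Op 8: unregister job_A -> active={job_D:*/2, job_E:*/17}
Op 9: register job_A */19 -> active={job_A:*/19, job_D:*/2, job_E:*/17}
Op 10: register job_C */2 -> active={job_A:*/19, job_C:*/2, job_D:*/2, job_E:*/17}
Op 11: register job_C */7 -> active={job_A:*/19, job_C:*/7, job_D:*/2, job_E:*/17}
Op 12: register job_D */9 -> active={job_A:*/19, job_C:*/7, job_D:*/9, job_E:*/17}
Op 13: unregister job_D -> active={job_A:*/19, job_C:*/7, job_E:*/17}
Final interval of job_E = 17
Next fire of job_E after T=237: (237//17+1)*17 = 238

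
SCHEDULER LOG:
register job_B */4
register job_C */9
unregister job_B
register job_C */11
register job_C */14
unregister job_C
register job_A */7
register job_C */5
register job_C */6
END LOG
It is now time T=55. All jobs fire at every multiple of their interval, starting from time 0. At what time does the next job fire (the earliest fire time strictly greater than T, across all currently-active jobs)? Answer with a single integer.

Answer: 56

Derivation:
Op 1: register job_B */4 -> active={job_B:*/4}
Op 2: register job_C */9 -> active={job_B:*/4, job_C:*/9}
Op 3: unregister job_B -> active={job_C:*/9}
Op 4: register job_C */11 -> active={job_C:*/11}
Op 5: register job_C */14 -> active={job_C:*/14}
Op 6: unregister job_C -> active={}
Op 7: register job_A */7 -> active={job_A:*/7}
Op 8: register job_C */5 -> active={job_A:*/7, job_C:*/5}
Op 9: register job_C */6 -> active={job_A:*/7, job_C:*/6}
  job_A: interval 7, next fire after T=55 is 56
  job_C: interval 6, next fire after T=55 is 60
Earliest fire time = 56 (job job_A)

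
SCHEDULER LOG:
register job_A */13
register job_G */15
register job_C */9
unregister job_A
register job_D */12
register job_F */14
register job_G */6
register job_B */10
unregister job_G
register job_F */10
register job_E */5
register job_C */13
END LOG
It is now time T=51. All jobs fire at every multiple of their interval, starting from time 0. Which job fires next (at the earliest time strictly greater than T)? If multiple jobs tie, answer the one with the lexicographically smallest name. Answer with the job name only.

Answer: job_C

Derivation:
Op 1: register job_A */13 -> active={job_A:*/13}
Op 2: register job_G */15 -> active={job_A:*/13, job_G:*/15}
Op 3: register job_C */9 -> active={job_A:*/13, job_C:*/9, job_G:*/15}
Op 4: unregister job_A -> active={job_C:*/9, job_G:*/15}
Op 5: register job_D */12 -> active={job_C:*/9, job_D:*/12, job_G:*/15}
Op 6: register job_F */14 -> active={job_C:*/9, job_D:*/12, job_F:*/14, job_G:*/15}
Op 7: register job_G */6 -> active={job_C:*/9, job_D:*/12, job_F:*/14, job_G:*/6}
Op 8: register job_B */10 -> active={job_B:*/10, job_C:*/9, job_D:*/12, job_F:*/14, job_G:*/6}
Op 9: unregister job_G -> active={job_B:*/10, job_C:*/9, job_D:*/12, job_F:*/14}
Op 10: register job_F */10 -> active={job_B:*/10, job_C:*/9, job_D:*/12, job_F:*/10}
Op 11: register job_E */5 -> active={job_B:*/10, job_C:*/9, job_D:*/12, job_E:*/5, job_F:*/10}
Op 12: register job_C */13 -> active={job_B:*/10, job_C:*/13, job_D:*/12, job_E:*/5, job_F:*/10}
  job_B: interval 10, next fire after T=51 is 60
  job_C: interval 13, next fire after T=51 is 52
  job_D: interval 12, next fire after T=51 is 60
  job_E: interval 5, next fire after T=51 is 55
  job_F: interval 10, next fire after T=51 is 60
Earliest = 52, winner (lex tiebreak) = job_C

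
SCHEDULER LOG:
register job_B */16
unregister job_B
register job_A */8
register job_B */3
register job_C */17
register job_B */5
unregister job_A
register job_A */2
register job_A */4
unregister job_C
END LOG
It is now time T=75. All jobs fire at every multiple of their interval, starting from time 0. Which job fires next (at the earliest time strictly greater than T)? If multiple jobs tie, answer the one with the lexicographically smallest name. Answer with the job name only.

Op 1: register job_B */16 -> active={job_B:*/16}
Op 2: unregister job_B -> active={}
Op 3: register job_A */8 -> active={job_A:*/8}
Op 4: register job_B */3 -> active={job_A:*/8, job_B:*/3}
Op 5: register job_C */17 -> active={job_A:*/8, job_B:*/3, job_C:*/17}
Op 6: register job_B */5 -> active={job_A:*/8, job_B:*/5, job_C:*/17}
Op 7: unregister job_A -> active={job_B:*/5, job_C:*/17}
Op 8: register job_A */2 -> active={job_A:*/2, job_B:*/5, job_C:*/17}
Op 9: register job_A */4 -> active={job_A:*/4, job_B:*/5, job_C:*/17}
Op 10: unregister job_C -> active={job_A:*/4, job_B:*/5}
  job_A: interval 4, next fire after T=75 is 76
  job_B: interval 5, next fire after T=75 is 80
Earliest = 76, winner (lex tiebreak) = job_A

Answer: job_A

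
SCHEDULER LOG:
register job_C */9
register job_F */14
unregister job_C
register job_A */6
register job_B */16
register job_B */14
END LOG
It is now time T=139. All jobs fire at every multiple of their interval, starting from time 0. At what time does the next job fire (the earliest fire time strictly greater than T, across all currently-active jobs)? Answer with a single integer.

Answer: 140

Derivation:
Op 1: register job_C */9 -> active={job_C:*/9}
Op 2: register job_F */14 -> active={job_C:*/9, job_F:*/14}
Op 3: unregister job_C -> active={job_F:*/14}
Op 4: register job_A */6 -> active={job_A:*/6, job_F:*/14}
Op 5: register job_B */16 -> active={job_A:*/6, job_B:*/16, job_F:*/14}
Op 6: register job_B */14 -> active={job_A:*/6, job_B:*/14, job_F:*/14}
  job_A: interval 6, next fire after T=139 is 144
  job_B: interval 14, next fire after T=139 is 140
  job_F: interval 14, next fire after T=139 is 140
Earliest fire time = 140 (job job_B)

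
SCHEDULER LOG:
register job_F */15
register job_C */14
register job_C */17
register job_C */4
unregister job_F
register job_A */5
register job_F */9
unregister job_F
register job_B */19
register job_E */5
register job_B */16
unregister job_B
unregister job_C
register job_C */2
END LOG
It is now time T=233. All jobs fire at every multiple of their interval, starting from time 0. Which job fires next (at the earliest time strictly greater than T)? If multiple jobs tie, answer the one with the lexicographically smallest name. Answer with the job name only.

Answer: job_C

Derivation:
Op 1: register job_F */15 -> active={job_F:*/15}
Op 2: register job_C */14 -> active={job_C:*/14, job_F:*/15}
Op 3: register job_C */17 -> active={job_C:*/17, job_F:*/15}
Op 4: register job_C */4 -> active={job_C:*/4, job_F:*/15}
Op 5: unregister job_F -> active={job_C:*/4}
Op 6: register job_A */5 -> active={job_A:*/5, job_C:*/4}
Op 7: register job_F */9 -> active={job_A:*/5, job_C:*/4, job_F:*/9}
Op 8: unregister job_F -> active={job_A:*/5, job_C:*/4}
Op 9: register job_B */19 -> active={job_A:*/5, job_B:*/19, job_C:*/4}
Op 10: register job_E */5 -> active={job_A:*/5, job_B:*/19, job_C:*/4, job_E:*/5}
Op 11: register job_B */16 -> active={job_A:*/5, job_B:*/16, job_C:*/4, job_E:*/5}
Op 12: unregister job_B -> active={job_A:*/5, job_C:*/4, job_E:*/5}
Op 13: unregister job_C -> active={job_A:*/5, job_E:*/5}
Op 14: register job_C */2 -> active={job_A:*/5, job_C:*/2, job_E:*/5}
  job_A: interval 5, next fire after T=233 is 235
  job_C: interval 2, next fire after T=233 is 234
  job_E: interval 5, next fire after T=233 is 235
Earliest = 234, winner (lex tiebreak) = job_C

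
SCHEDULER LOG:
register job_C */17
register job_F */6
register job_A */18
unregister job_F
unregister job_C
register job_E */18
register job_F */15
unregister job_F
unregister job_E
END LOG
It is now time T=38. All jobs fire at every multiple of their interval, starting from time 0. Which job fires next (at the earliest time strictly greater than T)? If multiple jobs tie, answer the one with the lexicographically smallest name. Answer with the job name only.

Answer: job_A

Derivation:
Op 1: register job_C */17 -> active={job_C:*/17}
Op 2: register job_F */6 -> active={job_C:*/17, job_F:*/6}
Op 3: register job_A */18 -> active={job_A:*/18, job_C:*/17, job_F:*/6}
Op 4: unregister job_F -> active={job_A:*/18, job_C:*/17}
Op 5: unregister job_C -> active={job_A:*/18}
Op 6: register job_E */18 -> active={job_A:*/18, job_E:*/18}
Op 7: register job_F */15 -> active={job_A:*/18, job_E:*/18, job_F:*/15}
Op 8: unregister job_F -> active={job_A:*/18, job_E:*/18}
Op 9: unregister job_E -> active={job_A:*/18}
  job_A: interval 18, next fire after T=38 is 54
Earliest = 54, winner (lex tiebreak) = job_A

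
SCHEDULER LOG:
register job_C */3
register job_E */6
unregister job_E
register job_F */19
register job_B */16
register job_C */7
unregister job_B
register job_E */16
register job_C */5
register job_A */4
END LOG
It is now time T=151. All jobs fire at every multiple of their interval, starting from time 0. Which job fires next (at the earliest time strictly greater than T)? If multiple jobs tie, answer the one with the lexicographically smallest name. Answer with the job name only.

Op 1: register job_C */3 -> active={job_C:*/3}
Op 2: register job_E */6 -> active={job_C:*/3, job_E:*/6}
Op 3: unregister job_E -> active={job_C:*/3}
Op 4: register job_F */19 -> active={job_C:*/3, job_F:*/19}
Op 5: register job_B */16 -> active={job_B:*/16, job_C:*/3, job_F:*/19}
Op 6: register job_C */7 -> active={job_B:*/16, job_C:*/7, job_F:*/19}
Op 7: unregister job_B -> active={job_C:*/7, job_F:*/19}
Op 8: register job_E */16 -> active={job_C:*/7, job_E:*/16, job_F:*/19}
Op 9: register job_C */5 -> active={job_C:*/5, job_E:*/16, job_F:*/19}
Op 10: register job_A */4 -> active={job_A:*/4, job_C:*/5, job_E:*/16, job_F:*/19}
  job_A: interval 4, next fire after T=151 is 152
  job_C: interval 5, next fire after T=151 is 155
  job_E: interval 16, next fire after T=151 is 160
  job_F: interval 19, next fire after T=151 is 152
Earliest = 152, winner (lex tiebreak) = job_A

Answer: job_A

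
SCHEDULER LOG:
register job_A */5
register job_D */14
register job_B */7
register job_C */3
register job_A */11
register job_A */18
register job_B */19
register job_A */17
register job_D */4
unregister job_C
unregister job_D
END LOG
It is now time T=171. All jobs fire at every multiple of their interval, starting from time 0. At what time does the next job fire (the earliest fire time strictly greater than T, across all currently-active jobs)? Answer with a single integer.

Answer: 187

Derivation:
Op 1: register job_A */5 -> active={job_A:*/5}
Op 2: register job_D */14 -> active={job_A:*/5, job_D:*/14}
Op 3: register job_B */7 -> active={job_A:*/5, job_B:*/7, job_D:*/14}
Op 4: register job_C */3 -> active={job_A:*/5, job_B:*/7, job_C:*/3, job_D:*/14}
Op 5: register job_A */11 -> active={job_A:*/11, job_B:*/7, job_C:*/3, job_D:*/14}
Op 6: register job_A */18 -> active={job_A:*/18, job_B:*/7, job_C:*/3, job_D:*/14}
Op 7: register job_B */19 -> active={job_A:*/18, job_B:*/19, job_C:*/3, job_D:*/14}
Op 8: register job_A */17 -> active={job_A:*/17, job_B:*/19, job_C:*/3, job_D:*/14}
Op 9: register job_D */4 -> active={job_A:*/17, job_B:*/19, job_C:*/3, job_D:*/4}
Op 10: unregister job_C -> active={job_A:*/17, job_B:*/19, job_D:*/4}
Op 11: unregister job_D -> active={job_A:*/17, job_B:*/19}
  job_A: interval 17, next fire after T=171 is 187
  job_B: interval 19, next fire after T=171 is 190
Earliest fire time = 187 (job job_A)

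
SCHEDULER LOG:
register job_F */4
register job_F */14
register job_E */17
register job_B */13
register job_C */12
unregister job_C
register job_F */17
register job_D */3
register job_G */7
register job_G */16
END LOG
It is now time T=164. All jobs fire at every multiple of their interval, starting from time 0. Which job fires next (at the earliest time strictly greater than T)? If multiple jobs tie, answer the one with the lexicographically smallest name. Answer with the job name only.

Answer: job_D

Derivation:
Op 1: register job_F */4 -> active={job_F:*/4}
Op 2: register job_F */14 -> active={job_F:*/14}
Op 3: register job_E */17 -> active={job_E:*/17, job_F:*/14}
Op 4: register job_B */13 -> active={job_B:*/13, job_E:*/17, job_F:*/14}
Op 5: register job_C */12 -> active={job_B:*/13, job_C:*/12, job_E:*/17, job_F:*/14}
Op 6: unregister job_C -> active={job_B:*/13, job_E:*/17, job_F:*/14}
Op 7: register job_F */17 -> active={job_B:*/13, job_E:*/17, job_F:*/17}
Op 8: register job_D */3 -> active={job_B:*/13, job_D:*/3, job_E:*/17, job_F:*/17}
Op 9: register job_G */7 -> active={job_B:*/13, job_D:*/3, job_E:*/17, job_F:*/17, job_G:*/7}
Op 10: register job_G */16 -> active={job_B:*/13, job_D:*/3, job_E:*/17, job_F:*/17, job_G:*/16}
  job_B: interval 13, next fire after T=164 is 169
  job_D: interval 3, next fire after T=164 is 165
  job_E: interval 17, next fire after T=164 is 170
  job_F: interval 17, next fire after T=164 is 170
  job_G: interval 16, next fire after T=164 is 176
Earliest = 165, winner (lex tiebreak) = job_D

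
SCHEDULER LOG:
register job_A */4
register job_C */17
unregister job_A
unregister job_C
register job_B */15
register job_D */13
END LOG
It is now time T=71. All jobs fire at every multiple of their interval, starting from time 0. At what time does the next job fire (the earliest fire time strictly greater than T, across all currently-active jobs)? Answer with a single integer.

Answer: 75

Derivation:
Op 1: register job_A */4 -> active={job_A:*/4}
Op 2: register job_C */17 -> active={job_A:*/4, job_C:*/17}
Op 3: unregister job_A -> active={job_C:*/17}
Op 4: unregister job_C -> active={}
Op 5: register job_B */15 -> active={job_B:*/15}
Op 6: register job_D */13 -> active={job_B:*/15, job_D:*/13}
  job_B: interval 15, next fire after T=71 is 75
  job_D: interval 13, next fire after T=71 is 78
Earliest fire time = 75 (job job_B)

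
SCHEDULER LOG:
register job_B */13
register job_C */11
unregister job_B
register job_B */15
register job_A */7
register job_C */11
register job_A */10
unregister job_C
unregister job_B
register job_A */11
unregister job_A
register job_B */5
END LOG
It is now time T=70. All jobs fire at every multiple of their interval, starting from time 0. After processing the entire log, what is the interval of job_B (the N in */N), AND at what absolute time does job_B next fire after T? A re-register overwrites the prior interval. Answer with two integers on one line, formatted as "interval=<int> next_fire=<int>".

Op 1: register job_B */13 -> active={job_B:*/13}
Op 2: register job_C */11 -> active={job_B:*/13, job_C:*/11}
Op 3: unregister job_B -> active={job_C:*/11}
Op 4: register job_B */15 -> active={job_B:*/15, job_C:*/11}
Op 5: register job_A */7 -> active={job_A:*/7, job_B:*/15, job_C:*/11}
Op 6: register job_C */11 -> active={job_A:*/7, job_B:*/15, job_C:*/11}
Op 7: register job_A */10 -> active={job_A:*/10, job_B:*/15, job_C:*/11}
Op 8: unregister job_C -> active={job_A:*/10, job_B:*/15}
Op 9: unregister job_B -> active={job_A:*/10}
Op 10: register job_A */11 -> active={job_A:*/11}
Op 11: unregister job_A -> active={}
Op 12: register job_B */5 -> active={job_B:*/5}
Final interval of job_B = 5
Next fire of job_B after T=70: (70//5+1)*5 = 75

Answer: interval=5 next_fire=75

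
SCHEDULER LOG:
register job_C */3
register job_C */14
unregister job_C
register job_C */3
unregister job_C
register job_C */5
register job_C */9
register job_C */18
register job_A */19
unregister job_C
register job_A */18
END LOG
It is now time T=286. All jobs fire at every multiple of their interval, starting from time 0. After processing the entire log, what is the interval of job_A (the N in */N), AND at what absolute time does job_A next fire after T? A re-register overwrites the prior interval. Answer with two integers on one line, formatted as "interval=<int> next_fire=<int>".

Op 1: register job_C */3 -> active={job_C:*/3}
Op 2: register job_C */14 -> active={job_C:*/14}
Op 3: unregister job_C -> active={}
Op 4: register job_C */3 -> active={job_C:*/3}
Op 5: unregister job_C -> active={}
Op 6: register job_C */5 -> active={job_C:*/5}
Op 7: register job_C */9 -> active={job_C:*/9}
Op 8: register job_C */18 -> active={job_C:*/18}
Op 9: register job_A */19 -> active={job_A:*/19, job_C:*/18}
Op 10: unregister job_C -> active={job_A:*/19}
Op 11: register job_A */18 -> active={job_A:*/18}
Final interval of job_A = 18
Next fire of job_A after T=286: (286//18+1)*18 = 288

Answer: interval=18 next_fire=288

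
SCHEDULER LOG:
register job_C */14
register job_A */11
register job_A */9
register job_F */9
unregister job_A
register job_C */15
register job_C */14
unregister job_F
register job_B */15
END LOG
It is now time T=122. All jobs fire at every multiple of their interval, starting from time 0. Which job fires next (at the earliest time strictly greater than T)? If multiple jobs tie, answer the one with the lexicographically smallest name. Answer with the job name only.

Answer: job_C

Derivation:
Op 1: register job_C */14 -> active={job_C:*/14}
Op 2: register job_A */11 -> active={job_A:*/11, job_C:*/14}
Op 3: register job_A */9 -> active={job_A:*/9, job_C:*/14}
Op 4: register job_F */9 -> active={job_A:*/9, job_C:*/14, job_F:*/9}
Op 5: unregister job_A -> active={job_C:*/14, job_F:*/9}
Op 6: register job_C */15 -> active={job_C:*/15, job_F:*/9}
Op 7: register job_C */14 -> active={job_C:*/14, job_F:*/9}
Op 8: unregister job_F -> active={job_C:*/14}
Op 9: register job_B */15 -> active={job_B:*/15, job_C:*/14}
  job_B: interval 15, next fire after T=122 is 135
  job_C: interval 14, next fire after T=122 is 126
Earliest = 126, winner (lex tiebreak) = job_C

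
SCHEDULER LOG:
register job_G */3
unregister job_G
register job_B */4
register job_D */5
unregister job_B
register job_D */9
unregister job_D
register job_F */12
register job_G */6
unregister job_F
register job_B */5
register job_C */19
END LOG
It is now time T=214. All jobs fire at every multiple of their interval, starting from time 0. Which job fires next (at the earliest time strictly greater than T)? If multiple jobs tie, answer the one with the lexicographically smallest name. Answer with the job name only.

Op 1: register job_G */3 -> active={job_G:*/3}
Op 2: unregister job_G -> active={}
Op 3: register job_B */4 -> active={job_B:*/4}
Op 4: register job_D */5 -> active={job_B:*/4, job_D:*/5}
Op 5: unregister job_B -> active={job_D:*/5}
Op 6: register job_D */9 -> active={job_D:*/9}
Op 7: unregister job_D -> active={}
Op 8: register job_F */12 -> active={job_F:*/12}
Op 9: register job_G */6 -> active={job_F:*/12, job_G:*/6}
Op 10: unregister job_F -> active={job_G:*/6}
Op 11: register job_B */5 -> active={job_B:*/5, job_G:*/6}
Op 12: register job_C */19 -> active={job_B:*/5, job_C:*/19, job_G:*/6}
  job_B: interval 5, next fire after T=214 is 215
  job_C: interval 19, next fire after T=214 is 228
  job_G: interval 6, next fire after T=214 is 216
Earliest = 215, winner (lex tiebreak) = job_B

Answer: job_B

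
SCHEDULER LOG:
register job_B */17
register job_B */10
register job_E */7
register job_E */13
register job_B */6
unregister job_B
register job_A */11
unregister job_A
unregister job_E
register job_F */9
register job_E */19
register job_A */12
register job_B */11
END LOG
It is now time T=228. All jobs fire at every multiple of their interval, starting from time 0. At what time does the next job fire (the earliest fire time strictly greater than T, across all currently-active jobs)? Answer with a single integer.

Answer: 231

Derivation:
Op 1: register job_B */17 -> active={job_B:*/17}
Op 2: register job_B */10 -> active={job_B:*/10}
Op 3: register job_E */7 -> active={job_B:*/10, job_E:*/7}
Op 4: register job_E */13 -> active={job_B:*/10, job_E:*/13}
Op 5: register job_B */6 -> active={job_B:*/6, job_E:*/13}
Op 6: unregister job_B -> active={job_E:*/13}
Op 7: register job_A */11 -> active={job_A:*/11, job_E:*/13}
Op 8: unregister job_A -> active={job_E:*/13}
Op 9: unregister job_E -> active={}
Op 10: register job_F */9 -> active={job_F:*/9}
Op 11: register job_E */19 -> active={job_E:*/19, job_F:*/9}
Op 12: register job_A */12 -> active={job_A:*/12, job_E:*/19, job_F:*/9}
Op 13: register job_B */11 -> active={job_A:*/12, job_B:*/11, job_E:*/19, job_F:*/9}
  job_A: interval 12, next fire after T=228 is 240
  job_B: interval 11, next fire after T=228 is 231
  job_E: interval 19, next fire after T=228 is 247
  job_F: interval 9, next fire after T=228 is 234
Earliest fire time = 231 (job job_B)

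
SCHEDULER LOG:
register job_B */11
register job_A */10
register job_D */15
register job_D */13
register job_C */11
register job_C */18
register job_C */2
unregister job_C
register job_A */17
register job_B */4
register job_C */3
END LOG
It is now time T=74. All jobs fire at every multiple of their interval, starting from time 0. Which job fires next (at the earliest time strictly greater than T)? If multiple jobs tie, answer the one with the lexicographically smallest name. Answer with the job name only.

Answer: job_C

Derivation:
Op 1: register job_B */11 -> active={job_B:*/11}
Op 2: register job_A */10 -> active={job_A:*/10, job_B:*/11}
Op 3: register job_D */15 -> active={job_A:*/10, job_B:*/11, job_D:*/15}
Op 4: register job_D */13 -> active={job_A:*/10, job_B:*/11, job_D:*/13}
Op 5: register job_C */11 -> active={job_A:*/10, job_B:*/11, job_C:*/11, job_D:*/13}
Op 6: register job_C */18 -> active={job_A:*/10, job_B:*/11, job_C:*/18, job_D:*/13}
Op 7: register job_C */2 -> active={job_A:*/10, job_B:*/11, job_C:*/2, job_D:*/13}
Op 8: unregister job_C -> active={job_A:*/10, job_B:*/11, job_D:*/13}
Op 9: register job_A */17 -> active={job_A:*/17, job_B:*/11, job_D:*/13}
Op 10: register job_B */4 -> active={job_A:*/17, job_B:*/4, job_D:*/13}
Op 11: register job_C */3 -> active={job_A:*/17, job_B:*/4, job_C:*/3, job_D:*/13}
  job_A: interval 17, next fire after T=74 is 85
  job_B: interval 4, next fire after T=74 is 76
  job_C: interval 3, next fire after T=74 is 75
  job_D: interval 13, next fire after T=74 is 78
Earliest = 75, winner (lex tiebreak) = job_C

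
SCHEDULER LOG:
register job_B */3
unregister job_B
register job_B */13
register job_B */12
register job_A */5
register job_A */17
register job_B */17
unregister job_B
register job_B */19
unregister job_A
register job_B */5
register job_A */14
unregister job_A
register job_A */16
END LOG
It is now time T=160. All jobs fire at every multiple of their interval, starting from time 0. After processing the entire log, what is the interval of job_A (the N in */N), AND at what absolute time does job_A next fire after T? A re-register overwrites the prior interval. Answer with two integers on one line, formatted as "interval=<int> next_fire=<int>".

Op 1: register job_B */3 -> active={job_B:*/3}
Op 2: unregister job_B -> active={}
Op 3: register job_B */13 -> active={job_B:*/13}
Op 4: register job_B */12 -> active={job_B:*/12}
Op 5: register job_A */5 -> active={job_A:*/5, job_B:*/12}
Op 6: register job_A */17 -> active={job_A:*/17, job_B:*/12}
Op 7: register job_B */17 -> active={job_A:*/17, job_B:*/17}
Op 8: unregister job_B -> active={job_A:*/17}
Op 9: register job_B */19 -> active={job_A:*/17, job_B:*/19}
Op 10: unregister job_A -> active={job_B:*/19}
Op 11: register job_B */5 -> active={job_B:*/5}
Op 12: register job_A */14 -> active={job_A:*/14, job_B:*/5}
Op 13: unregister job_A -> active={job_B:*/5}
Op 14: register job_A */16 -> active={job_A:*/16, job_B:*/5}
Final interval of job_A = 16
Next fire of job_A after T=160: (160//16+1)*16 = 176

Answer: interval=16 next_fire=176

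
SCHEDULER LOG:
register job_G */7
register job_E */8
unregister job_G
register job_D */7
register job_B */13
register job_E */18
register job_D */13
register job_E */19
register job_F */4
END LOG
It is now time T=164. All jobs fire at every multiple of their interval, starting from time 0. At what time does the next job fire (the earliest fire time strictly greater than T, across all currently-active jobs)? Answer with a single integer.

Answer: 168

Derivation:
Op 1: register job_G */7 -> active={job_G:*/7}
Op 2: register job_E */8 -> active={job_E:*/8, job_G:*/7}
Op 3: unregister job_G -> active={job_E:*/8}
Op 4: register job_D */7 -> active={job_D:*/7, job_E:*/8}
Op 5: register job_B */13 -> active={job_B:*/13, job_D:*/7, job_E:*/8}
Op 6: register job_E */18 -> active={job_B:*/13, job_D:*/7, job_E:*/18}
Op 7: register job_D */13 -> active={job_B:*/13, job_D:*/13, job_E:*/18}
Op 8: register job_E */19 -> active={job_B:*/13, job_D:*/13, job_E:*/19}
Op 9: register job_F */4 -> active={job_B:*/13, job_D:*/13, job_E:*/19, job_F:*/4}
  job_B: interval 13, next fire after T=164 is 169
  job_D: interval 13, next fire after T=164 is 169
  job_E: interval 19, next fire after T=164 is 171
  job_F: interval 4, next fire after T=164 is 168
Earliest fire time = 168 (job job_F)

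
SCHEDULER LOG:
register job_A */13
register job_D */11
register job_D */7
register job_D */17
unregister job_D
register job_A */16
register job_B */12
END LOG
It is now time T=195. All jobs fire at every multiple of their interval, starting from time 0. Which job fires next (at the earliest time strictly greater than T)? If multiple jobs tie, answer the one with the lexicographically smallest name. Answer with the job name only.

Op 1: register job_A */13 -> active={job_A:*/13}
Op 2: register job_D */11 -> active={job_A:*/13, job_D:*/11}
Op 3: register job_D */7 -> active={job_A:*/13, job_D:*/7}
Op 4: register job_D */17 -> active={job_A:*/13, job_D:*/17}
Op 5: unregister job_D -> active={job_A:*/13}
Op 6: register job_A */16 -> active={job_A:*/16}
Op 7: register job_B */12 -> active={job_A:*/16, job_B:*/12}
  job_A: interval 16, next fire after T=195 is 208
  job_B: interval 12, next fire after T=195 is 204
Earliest = 204, winner (lex tiebreak) = job_B

Answer: job_B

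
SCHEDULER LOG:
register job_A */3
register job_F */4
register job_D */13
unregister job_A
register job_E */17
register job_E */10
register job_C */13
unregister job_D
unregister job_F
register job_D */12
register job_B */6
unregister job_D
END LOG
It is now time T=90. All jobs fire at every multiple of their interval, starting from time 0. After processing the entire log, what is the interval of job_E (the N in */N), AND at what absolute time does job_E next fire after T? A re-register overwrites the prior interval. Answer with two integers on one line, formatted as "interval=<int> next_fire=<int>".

Op 1: register job_A */3 -> active={job_A:*/3}
Op 2: register job_F */4 -> active={job_A:*/3, job_F:*/4}
Op 3: register job_D */13 -> active={job_A:*/3, job_D:*/13, job_F:*/4}
Op 4: unregister job_A -> active={job_D:*/13, job_F:*/4}
Op 5: register job_E */17 -> active={job_D:*/13, job_E:*/17, job_F:*/4}
Op 6: register job_E */10 -> active={job_D:*/13, job_E:*/10, job_F:*/4}
Op 7: register job_C */13 -> active={job_C:*/13, job_D:*/13, job_E:*/10, job_F:*/4}
Op 8: unregister job_D -> active={job_C:*/13, job_E:*/10, job_F:*/4}
Op 9: unregister job_F -> active={job_C:*/13, job_E:*/10}
Op 10: register job_D */12 -> active={job_C:*/13, job_D:*/12, job_E:*/10}
Op 11: register job_B */6 -> active={job_B:*/6, job_C:*/13, job_D:*/12, job_E:*/10}
Op 12: unregister job_D -> active={job_B:*/6, job_C:*/13, job_E:*/10}
Final interval of job_E = 10
Next fire of job_E after T=90: (90//10+1)*10 = 100

Answer: interval=10 next_fire=100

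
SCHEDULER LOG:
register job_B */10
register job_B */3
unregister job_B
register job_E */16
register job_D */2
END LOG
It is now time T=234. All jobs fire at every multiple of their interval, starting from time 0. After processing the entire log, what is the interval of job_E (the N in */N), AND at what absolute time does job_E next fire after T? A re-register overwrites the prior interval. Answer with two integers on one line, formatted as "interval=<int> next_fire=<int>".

Answer: interval=16 next_fire=240

Derivation:
Op 1: register job_B */10 -> active={job_B:*/10}
Op 2: register job_B */3 -> active={job_B:*/3}
Op 3: unregister job_B -> active={}
Op 4: register job_E */16 -> active={job_E:*/16}
Op 5: register job_D */2 -> active={job_D:*/2, job_E:*/16}
Final interval of job_E = 16
Next fire of job_E after T=234: (234//16+1)*16 = 240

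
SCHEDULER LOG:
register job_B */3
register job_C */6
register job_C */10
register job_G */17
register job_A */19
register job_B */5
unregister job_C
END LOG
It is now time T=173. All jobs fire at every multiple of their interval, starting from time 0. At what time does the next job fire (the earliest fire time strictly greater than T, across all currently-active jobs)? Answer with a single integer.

Op 1: register job_B */3 -> active={job_B:*/3}
Op 2: register job_C */6 -> active={job_B:*/3, job_C:*/6}
Op 3: register job_C */10 -> active={job_B:*/3, job_C:*/10}
Op 4: register job_G */17 -> active={job_B:*/3, job_C:*/10, job_G:*/17}
Op 5: register job_A */19 -> active={job_A:*/19, job_B:*/3, job_C:*/10, job_G:*/17}
Op 6: register job_B */5 -> active={job_A:*/19, job_B:*/5, job_C:*/10, job_G:*/17}
Op 7: unregister job_C -> active={job_A:*/19, job_B:*/5, job_G:*/17}
  job_A: interval 19, next fire after T=173 is 190
  job_B: interval 5, next fire after T=173 is 175
  job_G: interval 17, next fire after T=173 is 187
Earliest fire time = 175 (job job_B)

Answer: 175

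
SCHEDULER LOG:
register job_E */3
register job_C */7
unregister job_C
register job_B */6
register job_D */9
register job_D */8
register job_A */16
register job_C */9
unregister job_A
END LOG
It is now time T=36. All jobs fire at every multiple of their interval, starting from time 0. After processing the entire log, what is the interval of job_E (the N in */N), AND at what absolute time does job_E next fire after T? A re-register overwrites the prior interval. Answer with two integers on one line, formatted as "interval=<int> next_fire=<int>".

Answer: interval=3 next_fire=39

Derivation:
Op 1: register job_E */3 -> active={job_E:*/3}
Op 2: register job_C */7 -> active={job_C:*/7, job_E:*/3}
Op 3: unregister job_C -> active={job_E:*/3}
Op 4: register job_B */6 -> active={job_B:*/6, job_E:*/3}
Op 5: register job_D */9 -> active={job_B:*/6, job_D:*/9, job_E:*/3}
Op 6: register job_D */8 -> active={job_B:*/6, job_D:*/8, job_E:*/3}
Op 7: register job_A */16 -> active={job_A:*/16, job_B:*/6, job_D:*/8, job_E:*/3}
Op 8: register job_C */9 -> active={job_A:*/16, job_B:*/6, job_C:*/9, job_D:*/8, job_E:*/3}
Op 9: unregister job_A -> active={job_B:*/6, job_C:*/9, job_D:*/8, job_E:*/3}
Final interval of job_E = 3
Next fire of job_E after T=36: (36//3+1)*3 = 39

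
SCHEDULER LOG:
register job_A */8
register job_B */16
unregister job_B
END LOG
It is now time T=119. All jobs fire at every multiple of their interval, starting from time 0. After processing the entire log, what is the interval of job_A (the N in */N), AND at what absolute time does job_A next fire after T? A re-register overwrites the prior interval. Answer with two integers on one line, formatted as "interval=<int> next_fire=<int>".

Answer: interval=8 next_fire=120

Derivation:
Op 1: register job_A */8 -> active={job_A:*/8}
Op 2: register job_B */16 -> active={job_A:*/8, job_B:*/16}
Op 3: unregister job_B -> active={job_A:*/8}
Final interval of job_A = 8
Next fire of job_A after T=119: (119//8+1)*8 = 120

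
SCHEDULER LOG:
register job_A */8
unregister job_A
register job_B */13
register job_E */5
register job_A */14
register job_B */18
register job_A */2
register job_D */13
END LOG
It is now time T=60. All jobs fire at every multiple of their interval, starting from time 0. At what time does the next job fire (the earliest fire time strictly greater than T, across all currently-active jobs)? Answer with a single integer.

Op 1: register job_A */8 -> active={job_A:*/8}
Op 2: unregister job_A -> active={}
Op 3: register job_B */13 -> active={job_B:*/13}
Op 4: register job_E */5 -> active={job_B:*/13, job_E:*/5}
Op 5: register job_A */14 -> active={job_A:*/14, job_B:*/13, job_E:*/5}
Op 6: register job_B */18 -> active={job_A:*/14, job_B:*/18, job_E:*/5}
Op 7: register job_A */2 -> active={job_A:*/2, job_B:*/18, job_E:*/5}
Op 8: register job_D */13 -> active={job_A:*/2, job_B:*/18, job_D:*/13, job_E:*/5}
  job_A: interval 2, next fire after T=60 is 62
  job_B: interval 18, next fire after T=60 is 72
  job_D: interval 13, next fire after T=60 is 65
  job_E: interval 5, next fire after T=60 is 65
Earliest fire time = 62 (job job_A)

Answer: 62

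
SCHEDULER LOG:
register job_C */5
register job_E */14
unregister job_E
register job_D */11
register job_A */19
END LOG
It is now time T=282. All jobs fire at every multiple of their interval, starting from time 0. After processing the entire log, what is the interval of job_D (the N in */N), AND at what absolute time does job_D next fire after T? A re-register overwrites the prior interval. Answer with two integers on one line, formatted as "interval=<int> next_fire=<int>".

Answer: interval=11 next_fire=286

Derivation:
Op 1: register job_C */5 -> active={job_C:*/5}
Op 2: register job_E */14 -> active={job_C:*/5, job_E:*/14}
Op 3: unregister job_E -> active={job_C:*/5}
Op 4: register job_D */11 -> active={job_C:*/5, job_D:*/11}
Op 5: register job_A */19 -> active={job_A:*/19, job_C:*/5, job_D:*/11}
Final interval of job_D = 11
Next fire of job_D after T=282: (282//11+1)*11 = 286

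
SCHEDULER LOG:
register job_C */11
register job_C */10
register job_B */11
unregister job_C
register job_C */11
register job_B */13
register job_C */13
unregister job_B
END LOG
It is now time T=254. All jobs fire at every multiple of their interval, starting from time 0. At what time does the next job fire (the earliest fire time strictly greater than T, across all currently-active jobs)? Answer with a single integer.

Op 1: register job_C */11 -> active={job_C:*/11}
Op 2: register job_C */10 -> active={job_C:*/10}
Op 3: register job_B */11 -> active={job_B:*/11, job_C:*/10}
Op 4: unregister job_C -> active={job_B:*/11}
Op 5: register job_C */11 -> active={job_B:*/11, job_C:*/11}
Op 6: register job_B */13 -> active={job_B:*/13, job_C:*/11}
Op 7: register job_C */13 -> active={job_B:*/13, job_C:*/13}
Op 8: unregister job_B -> active={job_C:*/13}
  job_C: interval 13, next fire after T=254 is 260
Earliest fire time = 260 (job job_C)

Answer: 260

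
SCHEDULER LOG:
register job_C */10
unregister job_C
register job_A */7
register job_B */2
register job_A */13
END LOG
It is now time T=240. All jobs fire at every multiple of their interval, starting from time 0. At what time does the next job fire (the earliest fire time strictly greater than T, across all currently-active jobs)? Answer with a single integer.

Op 1: register job_C */10 -> active={job_C:*/10}
Op 2: unregister job_C -> active={}
Op 3: register job_A */7 -> active={job_A:*/7}
Op 4: register job_B */2 -> active={job_A:*/7, job_B:*/2}
Op 5: register job_A */13 -> active={job_A:*/13, job_B:*/2}
  job_A: interval 13, next fire after T=240 is 247
  job_B: interval 2, next fire after T=240 is 242
Earliest fire time = 242 (job job_B)

Answer: 242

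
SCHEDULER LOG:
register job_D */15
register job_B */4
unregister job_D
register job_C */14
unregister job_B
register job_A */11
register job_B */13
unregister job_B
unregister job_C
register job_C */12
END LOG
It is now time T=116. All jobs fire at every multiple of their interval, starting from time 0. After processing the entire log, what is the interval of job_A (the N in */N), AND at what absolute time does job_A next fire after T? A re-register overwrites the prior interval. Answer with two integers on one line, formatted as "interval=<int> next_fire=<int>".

Op 1: register job_D */15 -> active={job_D:*/15}
Op 2: register job_B */4 -> active={job_B:*/4, job_D:*/15}
Op 3: unregister job_D -> active={job_B:*/4}
Op 4: register job_C */14 -> active={job_B:*/4, job_C:*/14}
Op 5: unregister job_B -> active={job_C:*/14}
Op 6: register job_A */11 -> active={job_A:*/11, job_C:*/14}
Op 7: register job_B */13 -> active={job_A:*/11, job_B:*/13, job_C:*/14}
Op 8: unregister job_B -> active={job_A:*/11, job_C:*/14}
Op 9: unregister job_C -> active={job_A:*/11}
Op 10: register job_C */12 -> active={job_A:*/11, job_C:*/12}
Final interval of job_A = 11
Next fire of job_A after T=116: (116//11+1)*11 = 121

Answer: interval=11 next_fire=121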